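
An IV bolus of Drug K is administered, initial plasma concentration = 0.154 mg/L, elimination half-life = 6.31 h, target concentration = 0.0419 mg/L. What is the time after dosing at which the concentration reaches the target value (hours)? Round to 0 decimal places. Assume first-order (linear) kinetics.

12 h

k = ln2 / t½ = 0.693147 / 6.31 = 0.1098 h⁻¹
t = ln(C₀ / C) / k = ln(0.1540 / 0.0419) / 0.1098
  = ln(3.675) / 0.1098 = 1.302 / 0.1098 = 11.86 h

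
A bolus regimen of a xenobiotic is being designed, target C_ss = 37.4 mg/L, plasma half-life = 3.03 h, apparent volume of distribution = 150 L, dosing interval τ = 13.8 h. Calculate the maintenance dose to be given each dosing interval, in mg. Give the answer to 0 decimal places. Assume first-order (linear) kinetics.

17710 mg

k = ln2 / t½ = 0.693147 / 3.03 = 0.2288 h⁻¹
CL = k × Vd = 0.2288 × 150 = 34.32 L/h
At steady state, Dose/τ = Css × CL.
Dose = Css × CL × τ = 37.4 × 34.32 × 13.8 = 17710 mg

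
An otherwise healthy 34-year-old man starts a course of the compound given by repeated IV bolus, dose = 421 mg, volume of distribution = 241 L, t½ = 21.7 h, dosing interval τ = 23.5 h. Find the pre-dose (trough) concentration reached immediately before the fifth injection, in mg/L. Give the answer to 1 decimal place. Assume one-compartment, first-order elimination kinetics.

C₀ per dose = Dose / Vd = 421 / 241 = 1.747 mg/L
k = ln2 / t½ = 0.693147 / 21.7 = 0.03194 h⁻¹
Fraction remaining after one interval: r = e^(−kτ) = e^(−0.03194 × 23.5) = 0.4721
Before dose 5, 4 doses have been given (aged 1τ, 2τ, 3τ, 4τ).
C_trough = C₀ × (r + r² + … + r^4) = C₀ × r(1−r^4)/(1−r)
        = 1.747 × 0.4721 × (1 − 0.04967) / (1 − 0.4721) = 1.485 mg/L

1.5 mg/L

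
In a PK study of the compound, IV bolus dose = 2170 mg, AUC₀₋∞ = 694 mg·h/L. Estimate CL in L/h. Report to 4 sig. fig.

3.127 L/h

CL = Dose / AUC = 2170 / 694 = 3.127 L/h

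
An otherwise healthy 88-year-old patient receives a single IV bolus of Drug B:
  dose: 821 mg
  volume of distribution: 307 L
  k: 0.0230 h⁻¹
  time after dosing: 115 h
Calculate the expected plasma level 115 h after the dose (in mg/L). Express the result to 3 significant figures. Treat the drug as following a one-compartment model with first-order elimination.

C₀ = Dose / Vd = 821.0 / 307 = 2.674 mg/L
C = C₀ · e^(−k·t) = 2.674 × e^(−0.02300 × 115)
  = 2.674 × 0.07101 = 0.1899 mg/L

0.190 mg/L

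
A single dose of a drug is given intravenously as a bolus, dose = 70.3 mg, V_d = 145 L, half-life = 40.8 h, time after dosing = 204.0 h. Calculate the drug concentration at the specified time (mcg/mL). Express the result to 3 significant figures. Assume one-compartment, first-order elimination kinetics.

C₀ = Dose / Vd = 70.30 / 145 = 0.4848 mg/L
k = ln2 / t½ = 0.693147 / 40.8 = 0.01699 h⁻¹
t / t½ = 204.0 / 40.8 = 5 half-lives
C = C₀ × (1/2)^5 = 0.4848 × 0.03125 = 0.01515 mg/L
(0.01515 mg/L = 0.01515 mcg/mL)

0.0152 mcg/mL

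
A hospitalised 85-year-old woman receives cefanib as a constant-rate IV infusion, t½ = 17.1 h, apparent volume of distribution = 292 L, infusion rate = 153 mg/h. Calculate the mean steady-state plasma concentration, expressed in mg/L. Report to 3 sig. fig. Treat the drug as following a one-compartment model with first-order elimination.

k = ln2 / t½ = 0.693147 / 17.1 = 0.04053 h⁻¹
CL = k × Vd = 0.04053 × 292 = 11.83 L/h
At steady state Css = R₀ / CL = 153 / 11.83 = 12.93 mg/L

12.9 mg/L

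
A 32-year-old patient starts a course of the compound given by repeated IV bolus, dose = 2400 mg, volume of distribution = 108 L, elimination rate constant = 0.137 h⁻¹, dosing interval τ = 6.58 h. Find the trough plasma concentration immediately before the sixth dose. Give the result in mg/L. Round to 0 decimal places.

C₀ per dose = Dose / Vd = 2400 / 108 = 22.22 mg/L
Fraction remaining after one interval: r = e^(−kτ) = e^(−0.1370 × 6.58) = 0.4060
Before dose 6, 5 doses have been given (aged 1τ, 2τ, 3τ, 4τ, 5τ).
C_trough = C₀ × (r + r² + … + r^5) = C₀ × r(1−r^5)/(1−r)
        = 22.22 × 0.4060 × (1 − 0.01103) / (1 − 0.4060) = 15.02 mg/L

15 mg/L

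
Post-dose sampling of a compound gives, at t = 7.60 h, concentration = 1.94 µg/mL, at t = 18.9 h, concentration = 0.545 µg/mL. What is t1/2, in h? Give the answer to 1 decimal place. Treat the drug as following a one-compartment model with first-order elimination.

6.2 h

k = ln(C₁/C₂) / (t₂ − t₁) = ln(1.94/0.545) / (18.9 − 7.60)
  = 1.270 / 11.30 = 0.1124 h⁻¹
t½ = ln2 / k = 0.693147 / 0.1124 = 6.167 h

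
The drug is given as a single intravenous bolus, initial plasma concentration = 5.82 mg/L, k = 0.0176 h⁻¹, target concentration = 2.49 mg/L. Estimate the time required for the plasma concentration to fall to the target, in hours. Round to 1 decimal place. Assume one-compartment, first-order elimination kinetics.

t = ln(C₀ / C) / k = ln(5.820 / 2.49) / 0.01760
  = ln(2.337) / 0.01760 = 0.8489 / 0.01760 = 48.23 h

48.2 h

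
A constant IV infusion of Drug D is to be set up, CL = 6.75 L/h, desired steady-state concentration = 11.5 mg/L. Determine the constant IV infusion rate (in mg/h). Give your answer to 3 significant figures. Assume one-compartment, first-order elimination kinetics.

At steady state, infusion rate R₀ = Css × CL = 11.5 × 6.750 = 77.63 mg/h

77.6 mg/h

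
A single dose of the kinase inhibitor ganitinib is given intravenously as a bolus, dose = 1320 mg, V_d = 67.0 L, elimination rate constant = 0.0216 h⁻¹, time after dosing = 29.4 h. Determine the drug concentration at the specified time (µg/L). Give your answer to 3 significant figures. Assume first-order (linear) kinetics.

C₀ = Dose / Vd = 1320 / 67.0 = 19.70 mg/L
C = C₀ · e^(−k·t) = 19.70 × e^(−0.02160 × 29.4)
  = 19.70 × 0.5299 = 10.44 mg/L
Convert: 10.44 mg/L × 1000 = 10440 µg/L

10400 µg/L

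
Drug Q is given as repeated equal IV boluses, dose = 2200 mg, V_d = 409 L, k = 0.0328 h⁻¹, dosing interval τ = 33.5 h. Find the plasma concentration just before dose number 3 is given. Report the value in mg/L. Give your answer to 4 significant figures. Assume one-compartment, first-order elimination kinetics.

C₀ per dose = Dose / Vd = 2200 / 409 = 5.379 mg/L
Fraction remaining after one interval: r = e^(−kτ) = e^(−0.03280 × 33.5) = 0.3333
Before dose 3, 2 doses have been given (aged 1τ, 2τ).
C_trough = C₀ × (r + r²) = 5.379 × (0.3333 + 0.1111) = 2.390 mg/L

2.390 mg/L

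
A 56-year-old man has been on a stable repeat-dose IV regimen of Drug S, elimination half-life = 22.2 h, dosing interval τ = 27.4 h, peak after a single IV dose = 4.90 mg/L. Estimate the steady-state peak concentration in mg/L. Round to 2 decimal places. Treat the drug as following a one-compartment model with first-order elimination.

8.52 mg/L

k = ln2 / t½ = 0.693147 / 22.2 = 0.03122 h⁻¹
e^(−kτ) = e^(−0.03122 × 27.4) = 0.4251
Accumulation ratio R = 1 / (1 − e^(−kτ)) = 1 / (1 − 0.4251) = 1.739
Steady-state peak = C₀ × R = 4.90 × 1.739 = 8.521 mg/L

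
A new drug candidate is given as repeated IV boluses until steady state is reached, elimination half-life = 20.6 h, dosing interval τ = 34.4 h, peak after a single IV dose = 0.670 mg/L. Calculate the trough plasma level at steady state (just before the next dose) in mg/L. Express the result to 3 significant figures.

k = ln2 / t½ = 0.693147 / 20.6 = 0.03365 h⁻¹
e^(−kτ) = e^(−0.03365 × 34.4) = 0.3143
Accumulation ratio R = 1 / (1 − e^(−kτ)) = 1 / (1 − 0.3143) = 1.458
Steady-state trough = C₀ × R × e^(−kτ) = 0.670 × 1.458 × 0.3143 = 0.3070 mg/L

0.307 mg/L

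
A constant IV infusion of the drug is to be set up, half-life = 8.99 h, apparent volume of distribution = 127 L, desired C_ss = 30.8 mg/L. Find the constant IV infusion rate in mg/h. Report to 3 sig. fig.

302 mg/h

k = ln2 / t½ = 0.693147 / 8.99 = 0.07710 h⁻¹
CL = k × Vd = 0.07710 × 127 = 9.792 L/h
At steady state, infusion rate R₀ = Css × CL = 30.8 × 9.792 = 301.6 mg/h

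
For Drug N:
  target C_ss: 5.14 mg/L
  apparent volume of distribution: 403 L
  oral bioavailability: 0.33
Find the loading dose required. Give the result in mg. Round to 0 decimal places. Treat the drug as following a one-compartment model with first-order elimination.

LD = Css × Vd / F = 5.14 × 403 / 0.33 = 6277 mg

6277 mg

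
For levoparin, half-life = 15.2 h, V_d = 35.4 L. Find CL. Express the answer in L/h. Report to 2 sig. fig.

k = ln2 / t½ = 0.693147 / 15.2 = 0.04560 h⁻¹
CL = k × Vd = 0.04560 × 35.4 = 1.614 L/h

1.6 L/h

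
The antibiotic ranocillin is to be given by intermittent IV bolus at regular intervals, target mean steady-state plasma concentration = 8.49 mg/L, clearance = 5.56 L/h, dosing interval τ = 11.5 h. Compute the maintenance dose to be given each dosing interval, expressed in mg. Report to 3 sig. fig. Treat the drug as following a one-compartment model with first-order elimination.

At steady state, Dose/τ = Css × CL.
Dose = Css × CL × τ = 8.49 × 5.560 × 11.5 = 542.9 mg

543 mg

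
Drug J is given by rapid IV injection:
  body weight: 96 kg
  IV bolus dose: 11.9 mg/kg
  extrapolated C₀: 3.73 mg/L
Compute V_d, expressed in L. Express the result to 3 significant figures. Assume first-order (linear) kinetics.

306 L

Dose = 11.9 × 96 = 1142 mg
Vd = Dose / C₀ = 1142 / 3.73 = 306.2 L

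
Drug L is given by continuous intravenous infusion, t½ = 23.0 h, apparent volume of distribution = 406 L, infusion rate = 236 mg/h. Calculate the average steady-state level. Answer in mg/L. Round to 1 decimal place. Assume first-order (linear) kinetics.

19.3 mg/L

k = ln2 / t½ = 0.693147 / 23.0 = 0.03014 h⁻¹
CL = k × Vd = 0.03014 × 406 = 12.24 L/h
At steady state Css = R₀ / CL = 236 / 12.24 = 19.28 mg/L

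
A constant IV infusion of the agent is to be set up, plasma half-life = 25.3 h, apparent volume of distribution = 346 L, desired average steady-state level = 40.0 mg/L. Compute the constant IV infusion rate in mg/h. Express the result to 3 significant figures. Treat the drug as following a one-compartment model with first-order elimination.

379 mg/h

k = ln2 / t½ = 0.693147 / 25.3 = 0.02740 h⁻¹
CL = k × Vd = 0.02740 × 346 = 9.480 L/h
At steady state, infusion rate R₀ = Css × CL = 40.0 × 9.480 = 379.2 mg/h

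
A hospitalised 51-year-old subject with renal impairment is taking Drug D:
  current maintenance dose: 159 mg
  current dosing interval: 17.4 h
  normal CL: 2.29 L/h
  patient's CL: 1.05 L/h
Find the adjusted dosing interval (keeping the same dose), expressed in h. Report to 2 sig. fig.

38 h

To keep the same average steady-state level, dosing rate must scale with clearance.
CL ratio = 1.05 / 2.29 = 0.4585
New interval (same dose) = 17.4 / 0.4585 = 37.95 h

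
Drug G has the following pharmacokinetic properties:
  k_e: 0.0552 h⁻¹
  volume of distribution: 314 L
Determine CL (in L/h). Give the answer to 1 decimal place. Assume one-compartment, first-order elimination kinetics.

CL = k × Vd = 0.0552 × 314 = 17.33 L/h

17.3 L/h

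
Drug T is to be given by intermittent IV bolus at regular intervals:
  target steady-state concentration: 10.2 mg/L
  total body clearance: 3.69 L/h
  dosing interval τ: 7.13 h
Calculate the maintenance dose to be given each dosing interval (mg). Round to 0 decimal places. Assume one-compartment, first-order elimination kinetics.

At steady state, Dose/τ = Css × CL.
Dose = Css × CL × τ = 10.2 × 3.690 × 7.13 = 268.4 mg

268 mg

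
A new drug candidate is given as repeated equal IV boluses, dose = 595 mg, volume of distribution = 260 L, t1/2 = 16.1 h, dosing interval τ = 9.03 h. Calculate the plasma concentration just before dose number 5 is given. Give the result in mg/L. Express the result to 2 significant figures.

C₀ per dose = Dose / Vd = 595 / 260 = 2.288 mg/L
k = ln2 / t½ = 0.693147 / 16.1 = 0.04305 h⁻¹
Fraction remaining after one interval: r = e^(−kτ) = e^(−0.04305 × 9.03) = 0.6779
Before dose 5, 4 doses have been given (aged 1τ, 2τ, 3τ, 4τ).
C_trough = C₀ × (r + r² + … + r^4) = C₀ × r(1−r^4)/(1−r)
        = 2.288 × 0.6779 × (1 − 0.2112) / (1 − 0.6779) = 3.798 mg/L

3.8 mg/L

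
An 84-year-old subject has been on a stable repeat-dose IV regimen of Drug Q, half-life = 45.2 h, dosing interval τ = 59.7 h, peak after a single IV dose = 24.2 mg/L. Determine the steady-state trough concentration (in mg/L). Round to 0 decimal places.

k = ln2 / t½ = 0.693147 / 45.2 = 0.01534 h⁻¹
e^(−kτ) = e^(−0.01534 × 59.7) = 0.4002
Accumulation ratio R = 1 / (1 − e^(−kτ)) = 1 / (1 − 0.4002) = 1.667
Steady-state trough = C₀ × R × e^(−kτ) = 24.2 × 1.667 × 0.4002 = 16.14 mg/L

16 mg/L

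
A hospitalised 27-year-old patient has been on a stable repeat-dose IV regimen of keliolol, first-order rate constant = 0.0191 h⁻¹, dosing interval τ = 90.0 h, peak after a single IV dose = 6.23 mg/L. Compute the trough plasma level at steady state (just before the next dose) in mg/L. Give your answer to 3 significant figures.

1.36 mg/L

e^(−kτ) = e^(−0.01910 × 90.0) = 0.1792
Accumulation ratio R = 1 / (1 − e^(−kτ)) = 1 / (1 − 0.1792) = 1.218
Steady-state trough = C₀ × R × e^(−kτ) = 6.23 × 1.218 × 0.1792 = 1.360 mg/L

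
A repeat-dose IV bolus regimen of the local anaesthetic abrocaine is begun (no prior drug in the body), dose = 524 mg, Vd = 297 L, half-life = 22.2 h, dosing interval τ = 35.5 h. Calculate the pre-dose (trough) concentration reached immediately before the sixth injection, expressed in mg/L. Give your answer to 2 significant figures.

0.87 mg/L

C₀ per dose = Dose / Vd = 524 / 297 = 1.764 mg/L
k = ln2 / t½ = 0.693147 / 22.2 = 0.03122 h⁻¹
Fraction remaining after one interval: r = e^(−kτ) = e^(−0.03122 × 35.5) = 0.3301
Before dose 6, 5 doses have been given (aged 1τ, 2τ, 3τ, 4τ, 5τ).
C_trough = C₀ × (r + r² + … + r^5) = C₀ × r(1−r^5)/(1−r)
        = 1.764 × 0.3301 × (1 − 0.003919) / (1 − 0.3301) = 0.8658 mg/L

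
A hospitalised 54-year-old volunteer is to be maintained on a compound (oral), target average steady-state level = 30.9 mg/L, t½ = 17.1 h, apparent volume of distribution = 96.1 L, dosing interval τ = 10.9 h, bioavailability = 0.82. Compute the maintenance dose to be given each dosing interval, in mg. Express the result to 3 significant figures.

1600 mg

k = ln2 / t½ = 0.693147 / 17.1 = 0.04053 h⁻¹
CL = k × Vd = 0.04053 × 96.1 = 3.895 L/h
At steady state, F × (Dose/τ) = Css × CL.
Dose = Css × CL × τ / F = 30.9 × 3.895 × 10.9 / 0.82 = 1600 mg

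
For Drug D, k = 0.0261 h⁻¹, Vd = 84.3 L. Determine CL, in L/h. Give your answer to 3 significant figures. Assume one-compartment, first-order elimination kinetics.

2.20 L/h

CL = k × Vd = 0.0261 × 84.3 = 2.200 L/h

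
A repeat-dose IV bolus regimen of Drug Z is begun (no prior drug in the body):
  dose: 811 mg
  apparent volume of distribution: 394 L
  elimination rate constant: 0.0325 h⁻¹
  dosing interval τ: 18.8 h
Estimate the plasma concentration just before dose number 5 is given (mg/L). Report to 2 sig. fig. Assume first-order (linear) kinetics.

2.2 mg/L

C₀ per dose = Dose / Vd = 811 / 394 = 2.058 mg/L
Fraction remaining after one interval: r = e^(−kτ) = e^(−0.03250 × 18.8) = 0.5428
Before dose 5, 4 doses have been given (aged 1τ, 2τ, 3τ, 4τ).
C_trough = C₀ × (r + r² + … + r^4) = C₀ × r(1−r^4)/(1−r)
        = 2.058 × 0.5428 × (1 − 0.08681) / (1 − 0.5428) = 2.231 mg/L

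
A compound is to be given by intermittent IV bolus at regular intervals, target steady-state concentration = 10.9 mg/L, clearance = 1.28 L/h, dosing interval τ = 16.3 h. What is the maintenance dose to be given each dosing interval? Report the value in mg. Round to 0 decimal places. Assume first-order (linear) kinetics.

At steady state, Dose/τ = Css × CL.
Dose = Css × CL × τ = 10.9 × 1.280 × 16.3 = 227.4 mg

227 mg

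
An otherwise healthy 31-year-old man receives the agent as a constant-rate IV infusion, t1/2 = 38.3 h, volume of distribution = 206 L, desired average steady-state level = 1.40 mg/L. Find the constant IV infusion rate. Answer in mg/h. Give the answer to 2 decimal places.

5.22 mg/h

k = ln2 / t½ = 0.693147 / 38.3 = 0.01810 h⁻¹
CL = k × Vd = 0.01810 × 206 = 3.729 L/h
At steady state, infusion rate R₀ = Css × CL = 1.40 × 3.729 = 5.221 mg/h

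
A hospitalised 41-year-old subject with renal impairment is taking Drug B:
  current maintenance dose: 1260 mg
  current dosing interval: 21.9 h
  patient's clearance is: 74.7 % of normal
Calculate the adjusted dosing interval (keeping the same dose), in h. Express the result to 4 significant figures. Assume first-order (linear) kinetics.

29.32 h

To keep the same average steady-state level, dosing rate must scale with clearance.
CL ratio = 74.7 / 100 = 0.7470
New interval (same dose) = 21.9 / 0.7470 = 29.32 h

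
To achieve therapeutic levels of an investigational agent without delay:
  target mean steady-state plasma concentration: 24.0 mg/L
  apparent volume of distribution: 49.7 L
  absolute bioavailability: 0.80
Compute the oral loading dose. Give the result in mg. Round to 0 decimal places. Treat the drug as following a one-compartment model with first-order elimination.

LD = Css × Vd / F = 24.0 × 49.7 / 0.80 = 1491 mg

1491 mg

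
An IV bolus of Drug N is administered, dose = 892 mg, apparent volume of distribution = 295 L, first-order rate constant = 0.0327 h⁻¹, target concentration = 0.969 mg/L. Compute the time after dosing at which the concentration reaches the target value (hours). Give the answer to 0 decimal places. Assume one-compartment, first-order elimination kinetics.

C₀ = Dose / Vd = 892.0 / 295 = 3.024 mg/L
t = ln(C₀ / C) / k = ln(3.024 / 0.969) / 0.03270
  = ln(3.121) / 0.03270 = 1.138 / 0.03270 = 34.80 h

35 h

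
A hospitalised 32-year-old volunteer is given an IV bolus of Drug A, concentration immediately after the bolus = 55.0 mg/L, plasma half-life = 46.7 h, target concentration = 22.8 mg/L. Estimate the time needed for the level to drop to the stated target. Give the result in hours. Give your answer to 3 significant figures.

k = ln2 / t½ = 0.693147 / 46.7 = 0.01484 h⁻¹
t = ln(C₀ / C) / k = ln(55.00 / 22.8) / 0.01484
  = ln(2.412) / 0.01484 = 0.8805 / 0.01484 = 59.33 h

59.3 h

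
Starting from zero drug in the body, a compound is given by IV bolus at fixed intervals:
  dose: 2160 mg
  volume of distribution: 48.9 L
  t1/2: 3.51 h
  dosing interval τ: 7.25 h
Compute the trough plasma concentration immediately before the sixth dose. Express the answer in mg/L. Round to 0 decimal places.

C₀ per dose = Dose / Vd = 2160 / 48.9 = 44.17 mg/L
k = ln2 / t½ = 0.693147 / 3.51 = 0.1975 h⁻¹
Fraction remaining after one interval: r = e^(−kτ) = e^(−0.1975 × 7.25) = 0.2389
Before dose 6, 5 doses have been given (aged 1τ, 2τ, 3τ, 4τ, 5τ).
C_trough = C₀ × (r + r² + … + r^5) = C₀ × r(1−r^5)/(1−r)
        = 44.17 × 0.2389 × (1 − 0.0007782) / (1 − 0.2389) = 13.85 mg/L

14 mg/L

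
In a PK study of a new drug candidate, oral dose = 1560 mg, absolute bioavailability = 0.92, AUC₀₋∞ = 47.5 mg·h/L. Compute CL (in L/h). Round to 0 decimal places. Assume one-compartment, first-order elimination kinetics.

30 L/h

CL = F·Dose / AUC = 0.92 × 1560 / 47.5 = 30.21 L/h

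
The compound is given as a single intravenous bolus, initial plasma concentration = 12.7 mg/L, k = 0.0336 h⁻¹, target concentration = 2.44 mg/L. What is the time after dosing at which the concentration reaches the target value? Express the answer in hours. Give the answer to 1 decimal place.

49.1 h

t = ln(C₀ / C) / k = ln(12.70 / 2.44) / 0.03360
  = ln(5.205) / 0.03360 = 1.650 / 0.03360 = 49.11 h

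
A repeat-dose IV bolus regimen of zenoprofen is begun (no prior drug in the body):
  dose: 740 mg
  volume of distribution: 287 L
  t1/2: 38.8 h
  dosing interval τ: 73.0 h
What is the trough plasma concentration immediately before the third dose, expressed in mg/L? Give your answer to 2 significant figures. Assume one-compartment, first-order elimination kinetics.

0.89 mg/L

C₀ per dose = Dose / Vd = 740 / 287 = 2.578 mg/L
k = ln2 / t½ = 0.693147 / 38.8 = 0.01786 h⁻¹
Fraction remaining after one interval: r = e^(−kτ) = e^(−0.01786 × 73.0) = 0.2715
Before dose 3, 2 doses have been given (aged 1τ, 2τ).
C_trough = C₀ × (r + r²) = 2.578 × (0.2715 + 0.07371) = 0.8900 mg/L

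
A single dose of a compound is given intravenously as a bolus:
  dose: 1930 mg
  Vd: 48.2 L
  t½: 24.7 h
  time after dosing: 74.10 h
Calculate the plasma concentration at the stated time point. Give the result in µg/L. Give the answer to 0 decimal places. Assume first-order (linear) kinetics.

5005 µg/L

C₀ = Dose / Vd = 1930 / 48.2 = 40.04 mg/L
k = ln2 / t½ = 0.693147 / 24.7 = 0.02806 h⁻¹
t / t½ = 74.10 / 24.7 = 3 half-lives
C = C₀ × (1/2)^3 = 40.04 × 0.1250 = 5.005 mg/L
Convert: 5.005 mg/L × 1000 = 5005 µg/L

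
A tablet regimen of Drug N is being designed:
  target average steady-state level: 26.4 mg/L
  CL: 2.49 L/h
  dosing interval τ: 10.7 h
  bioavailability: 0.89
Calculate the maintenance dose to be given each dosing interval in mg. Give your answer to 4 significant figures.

790.3 mg

At steady state, F × (Dose/τ) = Css × CL.
Dose = Css × CL × τ / F = 26.4 × 2.490 × 10.7 / 0.89 = 790.3 mg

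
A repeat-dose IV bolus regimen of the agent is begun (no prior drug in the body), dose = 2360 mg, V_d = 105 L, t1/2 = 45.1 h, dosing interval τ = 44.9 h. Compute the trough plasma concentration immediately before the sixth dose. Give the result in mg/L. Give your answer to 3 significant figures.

21.9 mg/L

C₀ per dose = Dose / Vd = 2360 / 105 = 22.48 mg/L
k = ln2 / t½ = 0.693147 / 45.1 = 0.01537 h⁻¹
Fraction remaining after one interval: r = e^(−kτ) = e^(−0.01537 × 44.9) = 0.5015
Before dose 6, 5 doses have been given (aged 1τ, 2τ, 3τ, 4τ, 5τ).
C_trough = C₀ × (r + r² + … + r^5) = C₀ × r(1−r^5)/(1−r)
        = 22.48 × 0.5015 × (1 − 0.03172) / (1 − 0.5015) = 21.90 mg/L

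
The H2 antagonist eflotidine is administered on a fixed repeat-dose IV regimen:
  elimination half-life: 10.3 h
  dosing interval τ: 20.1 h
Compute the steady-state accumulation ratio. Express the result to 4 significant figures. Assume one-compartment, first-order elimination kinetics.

1.349

k = ln2 / t½ = 0.693147 / 10.3 = 0.06730 h⁻¹
e^(−kτ) = e^(−0.06730 × 20.1) = 0.2585
Accumulation ratio R = 1 / (1 − e^(−kτ)) = 1 / (1 − 0.2585) = 1.349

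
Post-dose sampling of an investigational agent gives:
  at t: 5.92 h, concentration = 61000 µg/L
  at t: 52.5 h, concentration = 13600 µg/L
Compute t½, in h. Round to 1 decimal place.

k = ln(C₁/C₂) / (t₂ − t₁) = ln(61000/13600) / (52.5 − 5.92)
  = 1.501 / 46.58 = 0.03222 h⁻¹
t½ = ln2 / k = 0.693147 / 0.03222 = 21.51 h

21.5 h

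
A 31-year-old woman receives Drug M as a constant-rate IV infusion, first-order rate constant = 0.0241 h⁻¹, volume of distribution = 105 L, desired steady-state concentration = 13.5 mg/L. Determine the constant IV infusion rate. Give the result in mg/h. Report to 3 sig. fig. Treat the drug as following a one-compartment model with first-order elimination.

34.2 mg/h

CL = k × Vd = 0.02410 × 105 = 2.531 L/h
At steady state, infusion rate R₀ = Css × CL = 13.5 × 2.531 = 34.17 mg/h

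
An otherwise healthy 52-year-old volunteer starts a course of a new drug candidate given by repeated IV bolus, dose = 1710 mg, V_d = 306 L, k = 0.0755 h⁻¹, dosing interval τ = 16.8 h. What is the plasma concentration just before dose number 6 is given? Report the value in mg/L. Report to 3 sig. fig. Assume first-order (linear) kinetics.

2.18 mg/L

C₀ per dose = Dose / Vd = 1710 / 306 = 5.588 mg/L
Fraction remaining after one interval: r = e^(−kτ) = e^(−0.07550 × 16.8) = 0.2813
Before dose 6, 5 doses have been given (aged 1τ, 2τ, 3τ, 4τ, 5τ).
C_trough = C₀ × (r + r² + … + r^5) = C₀ × r(1−r^5)/(1−r)
        = 5.588 × 0.2813 × (1 − 0.001761) / (1 − 0.2813) = 2.183 mg/L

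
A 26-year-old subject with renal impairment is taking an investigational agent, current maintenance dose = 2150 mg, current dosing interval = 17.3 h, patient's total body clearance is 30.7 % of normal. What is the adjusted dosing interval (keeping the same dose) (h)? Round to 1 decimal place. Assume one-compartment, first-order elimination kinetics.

56.4 h

To keep the same average steady-state level, dosing rate must scale with clearance.
CL ratio = 30.7 / 100 = 0.3070
New interval (same dose) = 17.3 / 0.3070 = 56.35 h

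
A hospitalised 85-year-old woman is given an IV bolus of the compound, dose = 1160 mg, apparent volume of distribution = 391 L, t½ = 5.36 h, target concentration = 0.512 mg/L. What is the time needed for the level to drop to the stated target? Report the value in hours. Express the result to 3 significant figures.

C₀ = Dose / Vd = 1160 / 391 = 2.967 mg/L
k = ln2 / t½ = 0.693147 / 5.36 = 0.1293 h⁻¹
t = ln(C₀ / C) / k = ln(2.967 / 0.512) / 0.1293
  = ln(5.795) / 0.1293 = 1.757 / 0.1293 = 13.59 h

13.6 h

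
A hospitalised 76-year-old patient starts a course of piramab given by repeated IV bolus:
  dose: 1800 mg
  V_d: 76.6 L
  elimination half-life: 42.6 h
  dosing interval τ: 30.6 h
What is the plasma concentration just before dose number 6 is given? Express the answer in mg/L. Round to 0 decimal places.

33 mg/L

C₀ per dose = Dose / Vd = 1800 / 76.6 = 23.50 mg/L
k = ln2 / t½ = 0.693147 / 42.6 = 0.01627 h⁻¹
Fraction remaining after one interval: r = e^(−kτ) = e^(−0.01627 × 30.6) = 0.6078
Before dose 6, 5 doses have been given (aged 1τ, 2τ, 3τ, 4τ, 5τ).
C_trough = C₀ × (r + r² + … + r^5) = C₀ × r(1−r^5)/(1−r)
        = 23.50 × 0.6078 × (1 − 0.08295) / (1 − 0.6078) = 33.40 mg/L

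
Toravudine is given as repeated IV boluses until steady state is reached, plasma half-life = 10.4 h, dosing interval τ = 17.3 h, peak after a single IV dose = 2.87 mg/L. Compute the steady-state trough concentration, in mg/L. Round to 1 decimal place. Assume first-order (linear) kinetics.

1.3 mg/L

k = ln2 / t½ = 0.693147 / 10.4 = 0.06665 h⁻¹
e^(−kτ) = e^(−0.06665 × 17.3) = 0.3157
Accumulation ratio R = 1 / (1 − e^(−kτ)) = 1 / (1 − 0.3157) = 1.461
Steady-state trough = C₀ × R × e^(−kτ) = 2.87 × 1.461 × 0.3157 = 1.324 mg/L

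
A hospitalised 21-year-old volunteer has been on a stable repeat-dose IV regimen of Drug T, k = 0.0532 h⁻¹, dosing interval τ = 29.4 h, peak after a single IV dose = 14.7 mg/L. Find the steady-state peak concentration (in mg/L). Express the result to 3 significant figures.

e^(−kτ) = e^(−0.05320 × 29.4) = 0.2093
Accumulation ratio R = 1 / (1 − e^(−kτ)) = 1 / (1 − 0.2093) = 1.265
Steady-state peak = C₀ × R = 14.7 × 1.265 = 18.60 mg/L

18.6 mg/L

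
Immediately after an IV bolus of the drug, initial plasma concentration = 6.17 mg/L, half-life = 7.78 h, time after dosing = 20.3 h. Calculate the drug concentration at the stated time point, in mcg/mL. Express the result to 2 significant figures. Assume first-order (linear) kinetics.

k = ln2 / t½ = 0.693147 / 7.78 = 0.08909 h⁻¹
C = C₀ · e^(−k·t) = 6.170 × e^(−0.08909 × 20.3)
  = 6.170 × 0.1639 = 1.011 mg/L
(1.011 mg/L = 1.011 mcg/mL)

1.0 mcg/mL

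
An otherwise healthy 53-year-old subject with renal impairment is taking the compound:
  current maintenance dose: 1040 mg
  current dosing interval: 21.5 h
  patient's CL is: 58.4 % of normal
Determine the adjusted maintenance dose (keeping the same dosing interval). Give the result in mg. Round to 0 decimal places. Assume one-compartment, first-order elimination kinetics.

607 mg

To keep the same average steady-state level, dosing rate must scale with clearance.
CL ratio = 58.4 / 100 = 0.5840
New dose (same interval) = 1040 × 0.5840 = 607.4 mg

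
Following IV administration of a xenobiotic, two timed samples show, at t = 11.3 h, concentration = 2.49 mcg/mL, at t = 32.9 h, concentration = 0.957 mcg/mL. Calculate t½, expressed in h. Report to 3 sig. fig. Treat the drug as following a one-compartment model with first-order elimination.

k = ln(C₁/C₂) / (t₂ − t₁) = ln(2.49/0.957) / (32.9 − 11.3)
  = 0.9562 / 21.60 = 0.04427 h⁻¹
t½ = ln2 / k = 0.693147 / 0.04427 = 15.66 h

15.7 h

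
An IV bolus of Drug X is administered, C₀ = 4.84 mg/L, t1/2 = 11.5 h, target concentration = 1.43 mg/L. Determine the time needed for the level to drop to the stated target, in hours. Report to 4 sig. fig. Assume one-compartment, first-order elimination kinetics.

k = ln2 / t½ = 0.693147 / 11.5 = 0.06027 h⁻¹
t = ln(C₀ / C) / k = ln(4.840 / 1.43) / 0.06027
  = ln(3.385) / 0.06027 = 1.219 / 0.06027 = 20.23 h

20.23 h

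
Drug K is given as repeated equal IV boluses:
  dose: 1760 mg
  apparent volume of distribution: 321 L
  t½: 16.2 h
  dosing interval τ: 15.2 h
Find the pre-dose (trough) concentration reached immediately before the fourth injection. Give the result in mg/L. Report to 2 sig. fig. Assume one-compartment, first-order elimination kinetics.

5.1 mg/L

C₀ per dose = Dose / Vd = 1760 / 321 = 5.483 mg/L
k = ln2 / t½ = 0.693147 / 16.2 = 0.04279 h⁻¹
Fraction remaining after one interval: r = e^(−kτ) = e^(−0.04279 × 15.2) = 0.5218
Before dose 4, 3 doses have been given (aged 1τ, 2τ, 3τ).
C_trough = C₀ × (r + r² + … + r^3) = C₀ × r(1−r^3)/(1−r)
        = 5.483 × 0.5218 × (1 − 0.1421) / (1 − 0.5218) = 5.133 mg/L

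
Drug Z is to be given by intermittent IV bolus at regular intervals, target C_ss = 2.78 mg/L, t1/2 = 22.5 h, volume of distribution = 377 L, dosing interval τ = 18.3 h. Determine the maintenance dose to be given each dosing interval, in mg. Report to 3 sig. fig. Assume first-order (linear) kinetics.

591 mg

k = ln2 / t½ = 0.693147 / 22.5 = 0.03081 h⁻¹
CL = k × Vd = 0.03081 × 377 = 11.62 L/h
At steady state, Dose/τ = Css × CL.
Dose = Css × CL × τ = 2.78 × 11.62 × 18.3 = 591.2 mg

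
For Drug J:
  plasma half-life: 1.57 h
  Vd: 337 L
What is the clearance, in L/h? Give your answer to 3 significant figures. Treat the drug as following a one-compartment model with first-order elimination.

k = ln2 / t½ = 0.693147 / 1.57 = 0.4415 h⁻¹
CL = k × Vd = 0.4415 × 337 = 148.8 L/h

149 L/h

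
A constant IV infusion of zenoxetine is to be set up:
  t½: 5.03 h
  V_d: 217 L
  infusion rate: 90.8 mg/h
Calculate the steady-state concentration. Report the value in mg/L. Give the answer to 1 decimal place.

3.0 mg/L

k = ln2 / t½ = 0.693147 / 5.03 = 0.1378 h⁻¹
CL = k × Vd = 0.1378 × 217 = 29.90 L/h
At steady state Css = R₀ / CL = 90.8 / 29.90 = 3.037 mg/L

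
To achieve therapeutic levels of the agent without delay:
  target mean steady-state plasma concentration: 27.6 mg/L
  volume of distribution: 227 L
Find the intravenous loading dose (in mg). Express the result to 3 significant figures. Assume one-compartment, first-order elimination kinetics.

6270 mg

LD = Css × Vd = 27.6 × 227 = 6265 mg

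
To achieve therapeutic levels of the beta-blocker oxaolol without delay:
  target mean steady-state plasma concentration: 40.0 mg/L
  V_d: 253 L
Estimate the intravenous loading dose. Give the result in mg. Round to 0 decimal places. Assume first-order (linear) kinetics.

LD = Css × Vd = 40.0 × 253 = 10120 mg

10120 mg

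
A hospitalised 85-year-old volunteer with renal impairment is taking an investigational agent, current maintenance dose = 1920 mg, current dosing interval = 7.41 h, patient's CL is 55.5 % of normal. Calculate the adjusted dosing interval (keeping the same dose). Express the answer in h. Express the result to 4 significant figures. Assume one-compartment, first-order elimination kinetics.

13.35 h

To keep the same average steady-state level, dosing rate must scale with clearance.
CL ratio = 55.5 / 100 = 0.5550
New interval (same dose) = 7.41 / 0.5550 = 13.35 h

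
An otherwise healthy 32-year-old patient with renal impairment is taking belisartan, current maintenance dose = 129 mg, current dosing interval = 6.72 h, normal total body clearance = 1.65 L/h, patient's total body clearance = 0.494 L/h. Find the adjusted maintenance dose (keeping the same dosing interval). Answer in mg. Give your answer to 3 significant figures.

38.6 mg

To keep the same average steady-state level, dosing rate must scale with clearance.
CL ratio = 0.494 / 1.65 = 0.2994
New dose (same interval) = 129 × 0.2994 = 38.62 mg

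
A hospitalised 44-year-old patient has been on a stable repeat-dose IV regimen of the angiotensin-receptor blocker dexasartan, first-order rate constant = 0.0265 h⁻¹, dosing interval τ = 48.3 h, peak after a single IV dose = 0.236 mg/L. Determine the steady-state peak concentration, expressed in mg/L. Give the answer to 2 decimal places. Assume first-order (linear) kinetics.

0.33 mg/L

e^(−kτ) = e^(−0.02650 × 48.3) = 0.2781
Accumulation ratio R = 1 / (1 − e^(−kτ)) = 1 / (1 − 0.2781) = 1.385
Steady-state peak = C₀ × R = 0.236 × 1.385 = 0.3269 mg/L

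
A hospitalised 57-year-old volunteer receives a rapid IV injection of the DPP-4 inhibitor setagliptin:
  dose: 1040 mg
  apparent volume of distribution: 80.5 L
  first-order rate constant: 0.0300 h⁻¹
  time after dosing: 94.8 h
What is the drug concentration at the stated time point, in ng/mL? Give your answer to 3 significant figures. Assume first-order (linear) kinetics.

752 ng/mL

C₀ = Dose / Vd = 1040 / 80.5 = 12.92 mg/L
C = C₀ · e^(−k·t) = 12.92 × e^(−0.03000 × 94.8)
  = 12.92 × 0.05819 = 0.7518 mg/L
Convert: 0.7518 mg/L × 1000 = 751.8 ng/mL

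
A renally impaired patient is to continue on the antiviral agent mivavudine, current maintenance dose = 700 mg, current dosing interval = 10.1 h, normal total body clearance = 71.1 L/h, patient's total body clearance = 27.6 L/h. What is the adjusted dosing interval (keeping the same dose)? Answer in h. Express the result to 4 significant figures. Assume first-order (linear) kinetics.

To keep the same average steady-state level, dosing rate must scale with clearance.
CL ratio = 27.6 / 71.1 = 0.3882
New interval (same dose) = 10.1 / 0.3882 = 26.02 h

26.02 h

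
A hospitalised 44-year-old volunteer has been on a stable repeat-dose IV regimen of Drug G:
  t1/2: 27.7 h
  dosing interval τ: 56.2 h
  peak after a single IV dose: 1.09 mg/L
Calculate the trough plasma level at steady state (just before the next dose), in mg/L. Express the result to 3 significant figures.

0.354 mg/L

k = ln2 / t½ = 0.693147 / 27.7 = 0.02502 h⁻¹
e^(−kτ) = e^(−0.02502 × 56.2) = 0.2451
Accumulation ratio R = 1 / (1 − e^(−kτ)) = 1 / (1 − 0.2451) = 1.325
Steady-state trough = C₀ × R × e^(−kτ) = 1.09 × 1.325 × 0.2451 = 0.3540 mg/L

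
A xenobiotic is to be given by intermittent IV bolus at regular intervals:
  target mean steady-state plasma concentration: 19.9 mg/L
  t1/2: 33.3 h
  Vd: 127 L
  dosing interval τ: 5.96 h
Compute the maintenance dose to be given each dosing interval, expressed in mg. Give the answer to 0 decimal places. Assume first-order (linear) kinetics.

k = ln2 / t½ = 0.693147 / 33.3 = 0.02082 h⁻¹
CL = k × Vd = 0.02082 × 127 = 2.644 L/h
At steady state, Dose/τ = Css × CL.
Dose = Css × CL × τ = 19.9 × 2.644 × 5.96 = 313.6 mg

314 mg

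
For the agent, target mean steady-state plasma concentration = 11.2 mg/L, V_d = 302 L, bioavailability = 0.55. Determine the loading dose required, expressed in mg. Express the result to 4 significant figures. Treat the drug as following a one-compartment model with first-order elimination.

6150 mg

LD = Css × Vd / F = 11.2 × 302 / 0.55 = 6150 mg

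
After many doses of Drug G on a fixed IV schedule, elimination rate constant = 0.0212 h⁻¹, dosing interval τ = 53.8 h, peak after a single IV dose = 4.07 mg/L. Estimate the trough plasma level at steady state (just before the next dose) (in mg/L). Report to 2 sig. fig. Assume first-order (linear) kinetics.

e^(−kτ) = e^(−0.02120 × 53.8) = 0.3196
Accumulation ratio R = 1 / (1 − e^(−kτ)) = 1 / (1 − 0.3196) = 1.470
Steady-state trough = C₀ × R × e^(−kτ) = 4.07 × 1.470 × 0.3196 = 1.912 mg/L

1.9 mg/L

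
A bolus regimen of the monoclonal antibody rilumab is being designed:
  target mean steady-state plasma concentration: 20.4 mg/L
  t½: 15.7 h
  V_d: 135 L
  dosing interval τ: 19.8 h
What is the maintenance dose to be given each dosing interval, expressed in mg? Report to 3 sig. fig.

k = ln2 / t½ = 0.693147 / 15.7 = 0.04415 h⁻¹
CL = k × Vd = 0.04415 × 135 = 5.960 L/h
At steady state, Dose/τ = Css × CL.
Dose = Css × CL × τ = 20.4 × 5.960 × 19.8 = 2407 mg

2410 mg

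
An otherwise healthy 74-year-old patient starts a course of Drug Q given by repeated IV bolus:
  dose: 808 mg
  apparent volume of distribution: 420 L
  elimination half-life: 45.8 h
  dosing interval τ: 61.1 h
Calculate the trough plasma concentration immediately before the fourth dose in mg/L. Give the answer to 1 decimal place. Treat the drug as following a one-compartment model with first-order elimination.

1.2 mg/L

C₀ per dose = Dose / Vd = 808 / 420 = 1.924 mg/L
k = ln2 / t½ = 0.693147 / 45.8 = 0.01513 h⁻¹
Fraction remaining after one interval: r = e^(−kτ) = e^(−0.01513 × 61.1) = 0.3968
Before dose 4, 3 doses have been given (aged 1τ, 2τ, 3τ).
C_trough = C₀ × (r + r² + … + r^3) = C₀ × r(1−r^3)/(1−r)
        = 1.924 × 0.3968 × (1 − 0.06248) / (1 − 0.3968) = 1.187 mg/L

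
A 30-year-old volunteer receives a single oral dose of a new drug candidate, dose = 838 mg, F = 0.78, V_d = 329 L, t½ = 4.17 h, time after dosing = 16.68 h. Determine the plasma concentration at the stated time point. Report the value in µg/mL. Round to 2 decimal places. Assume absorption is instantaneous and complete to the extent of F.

0.12 µg/mL

Amount reaching circulation = F × Dose = 0.78 × 838.0 = 653.6 mg
C₀ = F·Dose / Vd = 653.6 / 329 = 1.987 mg/L
k = ln2 / t½ = 0.693147 / 4.17 = 0.1662 h⁻¹
t / t½ = 16.68 / 4.17 = 4 half-lives
C = C₀ × (1/2)^4 = 1.987 × 0.06250 = 0.1242 mg/L
(0.1242 mg/L = 0.1242 µg/mL)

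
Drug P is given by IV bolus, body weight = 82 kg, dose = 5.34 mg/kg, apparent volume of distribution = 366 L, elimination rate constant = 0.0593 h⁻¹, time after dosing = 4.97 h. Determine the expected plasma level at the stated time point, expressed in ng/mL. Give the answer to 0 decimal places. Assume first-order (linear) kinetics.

891 ng/mL

Total dose = 5.34 × 82 = 437.9 mg
C₀ = Dose / Vd = 437.9 / 366 = 1.196 mg/L
C = C₀ · e^(−k·t) = 1.196 × e^(−0.05930 × 4.97)
  = 1.196 × 0.7447 = 0.8907 mg/L
Convert: 0.8907 mg/L × 1000 = 890.7 ng/mL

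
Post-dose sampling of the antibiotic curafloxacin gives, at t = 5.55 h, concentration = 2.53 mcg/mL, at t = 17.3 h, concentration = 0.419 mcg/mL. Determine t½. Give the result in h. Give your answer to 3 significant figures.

4.53 h

k = ln(C₁/C₂) / (t₂ − t₁) = ln(2.53/0.419) / (17.3 − 5.55)
  = 1.798 / 11.75 = 0.1530 h⁻¹
t½ = ln2 / k = 0.693147 / 0.1530 = 4.530 h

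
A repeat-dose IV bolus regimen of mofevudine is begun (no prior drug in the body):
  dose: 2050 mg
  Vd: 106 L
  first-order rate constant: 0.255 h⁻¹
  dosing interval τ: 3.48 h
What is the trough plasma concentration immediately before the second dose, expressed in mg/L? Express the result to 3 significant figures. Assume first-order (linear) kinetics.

C₀ per dose = Dose / Vd = 2050 / 106 = 19.34 mg/L
Fraction remaining after one interval: r = e^(−kτ) = e^(−0.2550 × 3.48) = 0.4117
Before dose 2, 1 dose has been given (aged 1τ).
C_trough = C₀ × r = 19.34 × 0.4117 = 7.962 mg/L

7.96 mg/L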